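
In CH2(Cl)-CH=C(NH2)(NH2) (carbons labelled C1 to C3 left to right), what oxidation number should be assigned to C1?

Bonds to more-electronegative neighbours contribute +1 each, bonds to H or metals contribute −1 each, and C–C bonds contribute 0.
C1 has one bond to C (0), one bond to H (-1), one bond to Cl (+1), one bond to H (-1).
Oxidation state = 0 − 1 + 1 − 1 = -1.

-1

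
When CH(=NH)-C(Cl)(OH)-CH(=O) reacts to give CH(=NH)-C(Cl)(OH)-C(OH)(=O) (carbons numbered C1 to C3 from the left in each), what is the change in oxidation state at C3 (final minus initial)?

Before: C3 has 1 bond to C, 1 bond to H, 2 bonds to O → oxidation state +1.
After: C3 has 1 bond to C, 3 bonds to O → oxidation state +3.
Δ = +3 − (+1) = +2, so this is an oxidation at C3.

+2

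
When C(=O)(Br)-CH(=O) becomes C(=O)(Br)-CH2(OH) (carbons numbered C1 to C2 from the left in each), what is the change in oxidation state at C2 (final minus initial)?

-2

Before: C2 has 1 bond to C, 1 bond to H, 2 bonds to O → oxidation state +1.
After: C2 has 1 bond to C, 2 bonds to H, 1 bond to O → oxidation state -1.
Δ = -1 − (+1) = -2, so this is a reduction at C2.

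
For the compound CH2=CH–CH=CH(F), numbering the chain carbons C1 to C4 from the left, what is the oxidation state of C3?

Assign +1 per bond to O/N/halogen, −1 per bond to H or an electropositive element, and 0 per bond to carbon.
C3 has one bond to C (0), a double bond to C (2×0 = 0), one bond to H (-1).
Oxidation state = 0 + 0 − 1 = -1.

-1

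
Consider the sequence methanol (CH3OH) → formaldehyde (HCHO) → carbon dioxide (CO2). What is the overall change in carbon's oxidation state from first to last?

Carbon oxidation states along the series — methanol: -2, formaldehyde: 0, carbon dioxide: +4.
Net change = +4 − (-2) = +6.

+6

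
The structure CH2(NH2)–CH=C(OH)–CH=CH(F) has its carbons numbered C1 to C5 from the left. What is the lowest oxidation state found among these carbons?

-1

Bonds to more-electronegative neighbours contribute +1 each, bonds to H or metals contribute −1 each, and C–C bonds contribute 0. Tallying each carbon:
C1: 1C, 2H, 1N → 0 − 2 + 1 = -1
C2: 3C, 1H → 0 − 1 = -1
C3: 3C, 1O → 0 + 1 = +1
C4: 3C, 1H → 0 − 1 = -1
C5: 2C, 1H, 1F → 0 − 1 + 1 = 0
The lowest value is -1.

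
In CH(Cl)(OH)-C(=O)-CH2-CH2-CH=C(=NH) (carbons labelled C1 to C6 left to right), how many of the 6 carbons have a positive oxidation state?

3

Each bond to a more electronegative atom (O, N, halogen) counts +1, each bond to a less electronegative atom (H, metal, B, Si) counts −1, and each C–C bond counts 0. Tallying each carbon:
C1: 1C, 1H, 1O, 1Cl → 0 − 1 + 1 + 1 = +1
C2: 2C, 2O → 0 + 2 = +2
C3: 2C, 2H → 0 − 2 = -2
C4: 2C, 2H → 0 − 2 = -2
C5: 3C, 1H → 0 − 1 = -1
C6: 2C, 2N → 0 + 2 = +2
3 carbons (C1, C2, C6) meet the condition.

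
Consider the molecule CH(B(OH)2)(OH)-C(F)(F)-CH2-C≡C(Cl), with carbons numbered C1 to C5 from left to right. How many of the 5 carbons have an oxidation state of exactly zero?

1

Tallying each carbon's bonds:
C1: 1C, 1H, 1O, 1B → 0 − 1 + 1 − 1 = -1
C2: 2C, 2F → 0 + 2 = +2
C3: 2C, 2H → 0 − 2 = -2
C4: 4C → 0 = 0
C5: 3C, 1Cl → 0 + 1 = +1
1 carbon (C4) meets the condition.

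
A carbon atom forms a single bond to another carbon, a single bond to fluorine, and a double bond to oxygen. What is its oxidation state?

Each bond to a more electronegative atom (O, N, halogen) counts +1, each bond to a less electronegative atom (H, metal, B, Si) counts −1, and each C–C bond counts 0.
The carbon has one bond to C (0), a double bond to O (2×+1 = +2), one bond to F (+1).
Oxidation state = 0 + 2 + 1 = +3.

+3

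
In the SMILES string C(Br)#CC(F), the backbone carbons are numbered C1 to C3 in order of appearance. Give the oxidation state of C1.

+1

C1 has a triple bond to C (3×0 = 0), one bond to Br (+1).
Oxidation state = 0 + 1 = +1.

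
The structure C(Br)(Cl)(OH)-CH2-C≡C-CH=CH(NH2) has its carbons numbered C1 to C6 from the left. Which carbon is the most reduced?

C2

Tallying each carbon's bonds:
C1: 1C, 1O, 1Cl, 1Br → 0 + 1 + 1 + 1 = +3
C2: 2C, 2H → 0 − 2 = -2
C3: 4C → 0 = 0
C4: 4C → 0 = 0
C5: 3C, 1H → 0 − 1 = -1
C6: 2C, 1H, 1N → 0 − 1 + 1 = 0
The most reduced carbon is C2 at -2.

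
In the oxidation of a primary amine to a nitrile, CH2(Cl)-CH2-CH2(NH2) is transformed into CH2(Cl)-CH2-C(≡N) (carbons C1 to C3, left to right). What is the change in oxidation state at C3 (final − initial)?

+4

Before: C3 has 1 bond to C, 2 bonds to H, 1 bond to N → oxidation state -1.
After: C3 has 1 bond to C, 3 bonds to N → oxidation state +3.
Δ = +3 − (-1) = +4, so this is an oxidation at C3.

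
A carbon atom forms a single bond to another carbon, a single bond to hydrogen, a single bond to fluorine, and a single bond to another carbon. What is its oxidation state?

The carbon has one bond to C (0), one bond to C (0), one bond to F (+1), one bond to H (-1).
Oxidation state = 0 + 0 + 1 − 1 = 0.

0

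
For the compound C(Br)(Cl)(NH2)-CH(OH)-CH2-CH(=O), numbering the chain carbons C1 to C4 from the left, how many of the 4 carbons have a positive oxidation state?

Tallying each carbon's bonds:
C1: 1C, 1N, 1Cl, 1Br → 0 + 1 + 1 + 1 = +3
C2: 2C, 1H, 1O → 0 − 1 + 1 = 0
C3: 2C, 2H → 0 − 2 = -2
C4: 1C, 1H, 2O → 0 − 1 + 2 = +1
2 carbons (C1, C4) meet the condition.

2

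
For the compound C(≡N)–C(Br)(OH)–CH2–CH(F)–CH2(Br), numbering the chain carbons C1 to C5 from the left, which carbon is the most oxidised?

C1

Tallying each carbon's bonds:
C1: 1C, 3N → 0 + 3 = +3
C2: 2C, 1O, 1Br → 0 + 1 + 1 = +2
C3: 2C, 2H → 0 − 2 = -2
C4: 2C, 1H, 1F → 0 − 1 + 1 = 0
C5: 1C, 2H, 1Br → 0 − 2 + 1 = -1
The most oxidised carbon is C1 at +3.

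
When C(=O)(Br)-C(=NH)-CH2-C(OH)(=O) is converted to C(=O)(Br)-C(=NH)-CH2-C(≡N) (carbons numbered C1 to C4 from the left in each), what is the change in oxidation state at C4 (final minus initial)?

0

Before: C4 has 1 bond to C, 3 bonds to O → oxidation state +3.
After: C4 has 1 bond to C, 3 bonds to N → oxidation state +3.
Δ = +3 − (+3) = 0, so no net redox change at C4.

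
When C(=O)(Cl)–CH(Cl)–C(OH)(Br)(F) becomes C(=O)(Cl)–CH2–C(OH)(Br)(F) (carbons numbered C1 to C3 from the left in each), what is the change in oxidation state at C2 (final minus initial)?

Before: C2 has 2 bonds to C, 1 bond to H, 1 bond to Cl → oxidation state 0.
After: C2 has 2 bonds to C, 2 bonds to H → oxidation state -2.
Δ = -2 − (0) = -2, so this is a reduction at C2.

-2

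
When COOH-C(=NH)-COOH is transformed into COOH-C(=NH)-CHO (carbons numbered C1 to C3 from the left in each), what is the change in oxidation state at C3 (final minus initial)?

-2

Before: C3 has 1 bond to C, 3 bonds to O → oxidation state +3.
After: C3 has 1 bond to C, 1 bond to H, 2 bonds to O → oxidation state +1.
Δ = +1 − (+3) = -2, so this is a reduction at C3.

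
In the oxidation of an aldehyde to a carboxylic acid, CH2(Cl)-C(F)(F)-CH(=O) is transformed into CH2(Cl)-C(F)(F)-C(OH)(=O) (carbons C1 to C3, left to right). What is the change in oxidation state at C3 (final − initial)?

+2

Before: C3 has 1 bond to C, 1 bond to H, 2 bonds to O → oxidation state +1.
After: C3 has 1 bond to C, 3 bonds to O → oxidation state +3.
Δ = +3 − (+1) = +2, so this is an oxidation at C3.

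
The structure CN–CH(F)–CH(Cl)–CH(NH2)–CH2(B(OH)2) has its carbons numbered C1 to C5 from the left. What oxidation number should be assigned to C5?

-3

Each bond to a more electronegative atom (O, N, halogen) counts +1, each bond to a less electronegative atom (H, metal, B, Si) counts −1, and each C–C bond counts 0.
C5 has one bond to C (0), one bond to H (-1), one bond to H (-1), one bond to B (-1).
Oxidation state = 0 − 1 − 1 − 1 = -3.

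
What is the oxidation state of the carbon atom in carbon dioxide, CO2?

+4

Bonds to more-electronegative neighbours contribute +1 each, bonds to H or metals contribute −1 each, and C–C bonds contribute 0.
The carbon has a double bond to O (2×+1 = +2), a double bond to O (2×+1 = +2).
Oxidation state = +2 + 2 = +4.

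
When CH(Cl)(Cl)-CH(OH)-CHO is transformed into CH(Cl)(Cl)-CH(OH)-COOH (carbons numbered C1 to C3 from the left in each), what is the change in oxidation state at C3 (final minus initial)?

+2

Before: C3 has 1 bond to C, 1 bond to H, 2 bonds to O → oxidation state +1.
After: C3 has 1 bond to C, 3 bonds to O → oxidation state +3.
Δ = +3 − (+1) = +2, so this is an oxidation at C3.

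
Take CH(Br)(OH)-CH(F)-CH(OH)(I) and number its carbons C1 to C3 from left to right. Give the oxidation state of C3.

+1

C3 has one bond to C (0), one bond to H (-1), one bond to O (+1), one bond to I (+1).
Oxidation state = 0 − 1 + 1 + 1 = +1.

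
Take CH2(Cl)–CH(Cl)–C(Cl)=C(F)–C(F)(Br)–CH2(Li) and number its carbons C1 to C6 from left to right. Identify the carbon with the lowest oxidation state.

Tallying each carbon's bonds:
C1: 1C, 2H, 1Cl → 0 − 2 + 1 = -1
C2: 2C, 1H, 1Cl → 0 − 1 + 1 = 0
C3: 3C, 1Cl → 0 + 1 = +1
C4: 3C, 1F → 0 + 1 = +1
C5: 2C, 1F, 1Br → 0 + 1 + 1 = +2
C6: 1C, 2H, 1Li → 0 − 2 − 1 = -3
The most reduced carbon is C6 at -3.

C6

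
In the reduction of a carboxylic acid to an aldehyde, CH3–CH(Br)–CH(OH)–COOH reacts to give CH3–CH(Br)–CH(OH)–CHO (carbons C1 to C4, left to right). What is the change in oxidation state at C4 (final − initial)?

Before: C4 has 1 bond to C, 3 bonds to O → oxidation state +3.
After: C4 has 1 bond to C, 1 bond to H, 2 bonds to O → oxidation state +1.
Δ = +1 − (+3) = -2, so this is a reduction at C4.

-2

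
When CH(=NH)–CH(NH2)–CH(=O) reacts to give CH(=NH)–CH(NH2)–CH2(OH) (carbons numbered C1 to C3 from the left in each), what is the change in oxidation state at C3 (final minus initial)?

Before: C3 has 1 bond to C, 1 bond to H, 2 bonds to O → oxidation state +1.
After: C3 has 1 bond to C, 2 bonds to H, 1 bond to O → oxidation state -1.
Δ = -1 − (+1) = -2, so this is a reduction at C3.

-2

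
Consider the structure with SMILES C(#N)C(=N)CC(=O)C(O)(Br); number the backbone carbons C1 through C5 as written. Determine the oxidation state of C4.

+2

Assign +1 per bond to O/N/halogen, −1 per bond to H or an electropositive element, and 0 per bond to carbon.
C4 has one bond to C (0), one bond to C (0), a double bond to O (2×+1 = +2).
Oxidation state = 0 + 0 + 2 = +2.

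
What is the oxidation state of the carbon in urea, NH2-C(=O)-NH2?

+4

The carbon has one bond to N (+1), a double bond to O (2×+1 = +2), one bond to N (+1).
Oxidation state = +1 + 2 + 1 = +4.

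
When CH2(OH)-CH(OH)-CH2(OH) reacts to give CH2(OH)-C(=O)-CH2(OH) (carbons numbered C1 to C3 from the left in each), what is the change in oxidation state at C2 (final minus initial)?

+2

Before: C2 has 2 bonds to C, 1 bond to H, 1 bond to O → oxidation state 0.
After: C2 has 2 bonds to C, 2 bonds to O → oxidation state +2.
Δ = +2 − (0) = +2, so this is an oxidation at C2.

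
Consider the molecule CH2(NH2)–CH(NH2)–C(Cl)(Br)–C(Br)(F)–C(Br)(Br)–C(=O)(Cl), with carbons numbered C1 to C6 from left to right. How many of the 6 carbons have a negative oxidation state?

Count +1 for every bond to an atom more electronegative than carbon and −1 for every bond to one less electronegative; C–C bonds are 0. Tallying each carbon:
C1: 1C, 2H, 1N → 0 − 2 + 1 = -1
C2: 2C, 1H, 1N → 0 − 1 + 1 = 0
C3: 2C, 1Cl, 1Br → 0 + 1 + 1 = +2
C4: 2C, 1F, 1Br → 0 + 1 + 1 = +2
C5: 2C, 2Br → 0 + 2 = +2
C6: 1C, 2O, 1Cl → 0 + 2 + 1 = +3
1 carbon (C1) meets the condition.

1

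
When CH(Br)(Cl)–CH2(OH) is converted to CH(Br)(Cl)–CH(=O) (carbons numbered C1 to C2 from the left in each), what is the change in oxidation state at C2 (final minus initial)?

+2

Before: C2 has 1 bond to C, 2 bonds to H, 1 bond to O → oxidation state -1.
After: C2 has 1 bond to C, 1 bond to H, 2 bonds to O → oxidation state +1.
Δ = +1 − (-1) = +2, so this is an oxidation at C2.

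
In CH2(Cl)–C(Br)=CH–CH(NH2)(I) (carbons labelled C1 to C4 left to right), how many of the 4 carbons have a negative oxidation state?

2

Each bond to a more electronegative atom (O, N, halogen) counts +1, each bond to a less electronegative atom (H, metal, B, Si) counts −1, and each C–C bond counts 0. Tallying each carbon:
C1: 1C, 2H, 1Cl → 0 − 2 + 1 = -1
C2: 3C, 1Br → 0 + 1 = +1
C3: 3C, 1H → 0 − 1 = -1
C4: 1C, 1H, 1N, 1I → 0 − 1 + 1 + 1 = +1
2 carbons (C1, C3) meet the condition.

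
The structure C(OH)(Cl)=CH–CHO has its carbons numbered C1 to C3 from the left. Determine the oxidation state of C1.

C1 has a double bond to C (2×0 = 0), one bond to O (+1), one bond to Cl (+1).
Oxidation state = 0 + 1 + 1 = +2.

+2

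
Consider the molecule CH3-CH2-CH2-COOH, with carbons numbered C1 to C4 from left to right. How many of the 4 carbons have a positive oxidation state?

1

Tallying each carbon's bonds:
C1: 1C, 3H → 0 − 3 = -3
C2: 2C, 2H → 0 − 2 = -2
C3: 2C, 2H → 0 − 2 = -2
C4: 1C, 3O → 0 + 3 = +3
1 carbon (C4) meets the condition.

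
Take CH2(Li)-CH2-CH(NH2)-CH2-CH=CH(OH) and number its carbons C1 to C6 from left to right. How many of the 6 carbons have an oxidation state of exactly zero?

2

Count +1 for every bond to an atom more electronegative than carbon and −1 for every bond to one less electronegative; C–C bonds are 0. Tallying each carbon:
C1: 1C, 2H, 1Li → 0 − 2 − 1 = -3
C2: 2C, 2H → 0 − 2 = -2
C3: 2C, 1H, 1N → 0 − 1 + 1 = 0
C4: 2C, 2H → 0 − 2 = -2
C5: 3C, 1H → 0 − 1 = -1
C6: 2C, 1H, 1O → 0 − 1 + 1 = 0
2 carbons (C3, C6) meet the condition.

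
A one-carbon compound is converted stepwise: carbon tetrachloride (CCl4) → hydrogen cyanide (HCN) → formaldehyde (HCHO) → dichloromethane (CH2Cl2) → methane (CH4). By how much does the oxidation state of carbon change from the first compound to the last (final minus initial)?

-8

Carbon oxidation states along the series — carbon tetrachloride: +4, hydrogen cyanide: +2, formaldehyde: 0, dichloromethane: 0, methane: -4.
Net change = -4 − (+4) = -8.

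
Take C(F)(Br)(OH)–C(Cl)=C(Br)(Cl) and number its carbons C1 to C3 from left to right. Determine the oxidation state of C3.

+2

C3 has a double bond to C (2×0 = 0), one bond to Br (+1), one bond to Cl (+1).
Oxidation state = 0 + 1 + 1 = +2.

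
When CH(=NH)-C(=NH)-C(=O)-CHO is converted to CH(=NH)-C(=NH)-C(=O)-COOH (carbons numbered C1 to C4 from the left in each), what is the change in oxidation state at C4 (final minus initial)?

Before: C4 has 1 bond to C, 1 bond to H, 2 bonds to O → oxidation state +1.
After: C4 has 1 bond to C, 3 bonds to O → oxidation state +3.
Δ = +3 − (+1) = +2, so this is an oxidation at C4.

+2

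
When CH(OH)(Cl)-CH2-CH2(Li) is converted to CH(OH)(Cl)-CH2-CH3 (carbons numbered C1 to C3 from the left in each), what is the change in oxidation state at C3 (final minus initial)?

0

Before: C3 has 1 bond to C, 2 bonds to H, 1 bond to Li → oxidation state -3.
After: C3 has 1 bond to C, 3 bonds to H → oxidation state -3.
Δ = -3 − (-3) = 0, so no net redox change at C3.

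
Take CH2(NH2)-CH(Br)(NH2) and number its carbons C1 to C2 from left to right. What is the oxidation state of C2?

+1

C2 has one bond to C (0), one bond to H (-1), one bond to Br (+1), one bond to N (+1).
Oxidation state = 0 − 1 + 1 + 1 = +1.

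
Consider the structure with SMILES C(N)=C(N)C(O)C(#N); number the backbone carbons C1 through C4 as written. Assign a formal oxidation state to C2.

+1

C2 has a double bond to C (2×0 = 0), one bond to C (0), one bond to N (+1).
Oxidation state = 0 + 0 + 1 = +1.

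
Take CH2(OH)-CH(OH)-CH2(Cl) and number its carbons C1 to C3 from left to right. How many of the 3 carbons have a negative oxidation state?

2

Count +1 for every bond to an atom more electronegative than carbon and −1 for every bond to one less electronegative; C–C bonds are 0. Tallying each carbon:
C1: 1C, 2H, 1O → 0 − 2 + 1 = -1
C2: 2C, 1H, 1O → 0 − 1 + 1 = 0
C3: 1C, 2H, 1Cl → 0 − 2 + 1 = -1
2 carbons (C1, C3) meet the condition.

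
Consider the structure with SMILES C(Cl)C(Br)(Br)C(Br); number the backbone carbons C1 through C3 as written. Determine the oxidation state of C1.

C1 has one bond to C (0), one bond to Cl (+1), one bond to H (-1), one bond to H (-1).
Oxidation state = 0 + 1 − 1 − 1 = -1.

-1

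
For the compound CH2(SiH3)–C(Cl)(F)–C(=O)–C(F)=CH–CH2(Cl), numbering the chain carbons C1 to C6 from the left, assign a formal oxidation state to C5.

Each bond to a more electronegative atom (O, N, halogen) counts +1, each bond to a less electronegative atom (H, metal, B, Si) counts −1, and each C–C bond counts 0.
C5 has a double bond to C (2×0 = 0), one bond to C (0), one bond to H (-1).
Oxidation state = 0 + 0 − 1 = -1.

-1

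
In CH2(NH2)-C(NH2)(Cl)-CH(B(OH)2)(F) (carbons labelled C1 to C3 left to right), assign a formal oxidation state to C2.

C2 has one bond to C (0), one bond to C (0), one bond to N (+1), one bond to Cl (+1).
Oxidation state = 0 + 0 + 1 + 1 = +2.

+2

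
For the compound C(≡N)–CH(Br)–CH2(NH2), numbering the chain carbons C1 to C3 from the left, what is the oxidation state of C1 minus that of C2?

C1: 1C, 3N → 0 + 3 = +3
C2: 2C, 1H, 1Br → 0 − 1 + 1 = 0
Difference: +3 − (0) = +3.

+3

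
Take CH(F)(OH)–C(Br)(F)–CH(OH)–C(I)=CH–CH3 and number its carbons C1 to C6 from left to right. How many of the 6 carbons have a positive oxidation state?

3

Assign +1 per bond to O/N/halogen, −1 per bond to H or an electropositive element, and 0 per bond to carbon. Tallying each carbon:
C1: 1C, 1H, 1O, 1F → 0 − 1 + 1 + 1 = +1
C2: 2C, 1F, 1Br → 0 + 1 + 1 = +2
C3: 2C, 1H, 1O → 0 − 1 + 1 = 0
C4: 3C, 1I → 0 + 1 = +1
C5: 3C, 1H → 0 − 1 = -1
C6: 1C, 3H → 0 − 3 = -3
3 carbons (C1, C2, C4) meet the condition.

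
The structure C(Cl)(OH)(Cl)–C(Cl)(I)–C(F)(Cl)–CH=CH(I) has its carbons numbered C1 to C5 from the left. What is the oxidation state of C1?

C1 has one bond to C (0), one bond to Cl (+1), one bond to O (+1), one bond to Cl (+1).
Oxidation state = 0 + 1 + 1 + 1 = +3.

+3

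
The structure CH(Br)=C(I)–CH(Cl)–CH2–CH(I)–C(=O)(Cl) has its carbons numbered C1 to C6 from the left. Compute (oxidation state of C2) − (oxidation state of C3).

+1

C2: 3C, 1I → 0 + 1 = +1
C3: 2C, 1H, 1Cl → 0 − 1 + 1 = 0
Difference: +1 − (0) = +1.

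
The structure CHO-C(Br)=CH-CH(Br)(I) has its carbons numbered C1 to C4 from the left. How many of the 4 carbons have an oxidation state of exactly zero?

0

Assign +1 per bond to O/N/halogen, −1 per bond to H or an electropositive element, and 0 per bond to carbon. Tallying each carbon:
C1: 1C, 1H, 2O → 0 − 1 + 2 = +1
C2: 3C, 1Br → 0 + 1 = +1
C3: 3C, 1H → 0 − 1 = -1
C4: 1C, 1H, 1Br, 1I → 0 − 1 + 1 + 1 = +1
0 carbons meet the condition.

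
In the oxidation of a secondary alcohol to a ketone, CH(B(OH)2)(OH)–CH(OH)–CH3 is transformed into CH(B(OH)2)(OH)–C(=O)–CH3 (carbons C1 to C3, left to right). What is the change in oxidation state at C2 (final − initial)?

Before: C2 has 2 bonds to C, 1 bond to H, 1 bond to O → oxidation state 0.
After: C2 has 2 bonds to C, 2 bonds to O → oxidation state +2.
Δ = +2 − (0) = +2, so this is an oxidation at C2.

+2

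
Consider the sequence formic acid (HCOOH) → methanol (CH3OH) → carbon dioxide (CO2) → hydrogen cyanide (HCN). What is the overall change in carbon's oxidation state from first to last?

0

Carbon oxidation states along the series — formic acid: +2, methanol: -2, carbon dioxide: +4, hydrogen cyanide: +2.
Net change = +2 − (+2) = 0.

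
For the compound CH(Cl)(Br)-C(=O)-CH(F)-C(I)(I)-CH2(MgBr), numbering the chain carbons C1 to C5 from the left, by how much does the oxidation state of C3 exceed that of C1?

C3: 2C, 1H, 1F → 0 − 1 + 1 = 0
C1: 1C, 1H, 1Cl, 1Br → 0 − 1 + 1 + 1 = +1
Difference: 0 − (+1) = -1.

-1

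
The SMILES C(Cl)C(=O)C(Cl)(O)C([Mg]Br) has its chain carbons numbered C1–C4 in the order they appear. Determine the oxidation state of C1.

-1

Count +1 for every bond to an atom more electronegative than carbon and −1 for every bond to one less electronegative; C–C bonds are 0.
C1 has one bond to C (0), one bond to Cl (+1), one bond to H (-1), one bond to H (-1).
Oxidation state = 0 + 1 − 1 − 1 = -1.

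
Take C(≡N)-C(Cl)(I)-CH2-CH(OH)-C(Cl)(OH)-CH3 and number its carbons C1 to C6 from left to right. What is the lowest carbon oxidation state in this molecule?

-3

Bonds to more-electronegative neighbours contribute +1 each, bonds to H or metals contribute −1 each, and C–C bonds contribute 0. Tallying each carbon:
C1: 1C, 3N → 0 + 3 = +3
C2: 2C, 1Cl, 1I → 0 + 1 + 1 = +2
C3: 2C, 2H → 0 − 2 = -2
C4: 2C, 1H, 1O → 0 − 1 + 1 = 0
C5: 2C, 1O, 1Cl → 0 + 1 + 1 = +2
C6: 1C, 3H → 0 − 3 = -3
The lowest value is -3.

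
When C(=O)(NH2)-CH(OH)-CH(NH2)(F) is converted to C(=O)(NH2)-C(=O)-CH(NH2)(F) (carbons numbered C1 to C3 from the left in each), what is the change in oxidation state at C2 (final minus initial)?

Before: C2 has 2 bonds to C, 1 bond to H, 1 bond to O → oxidation state 0.
After: C2 has 2 bonds to C, 2 bonds to O → oxidation state +2.
Δ = +2 − (0) = +2, so this is an oxidation at C2.

+2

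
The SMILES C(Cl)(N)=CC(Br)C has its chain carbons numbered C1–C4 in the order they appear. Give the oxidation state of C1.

+2

C1 has a double bond to C (2×0 = 0), one bond to Cl (+1), one bond to N (+1).
Oxidation state = 0 + 1 + 1 = +2.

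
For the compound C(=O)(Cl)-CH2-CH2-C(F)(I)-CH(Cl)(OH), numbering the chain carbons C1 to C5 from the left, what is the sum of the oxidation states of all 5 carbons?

+2

Assign +1 per bond to O/N/halogen, −1 per bond to H or an electropositive element, and 0 per bond to carbon. Tallying each carbon:
C1: 1C, 2O, 1Cl → 0 + 2 + 1 = +3
C2: 2C, 2H → 0 − 2 = -2
C3: 2C, 2H → 0 − 2 = -2
C4: 2C, 1F, 1I → 0 + 1 + 1 = +2
C5: 1C, 1H, 1O, 1Cl → 0 − 1 + 1 + 1 = +1
Sum = +3 − 2 − 2 + 2 + 1 = +2.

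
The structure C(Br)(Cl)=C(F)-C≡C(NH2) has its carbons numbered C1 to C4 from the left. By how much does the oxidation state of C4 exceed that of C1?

-1

C4: 3C, 1N → 0 + 1 = +1
C1: 2C, 1Cl, 1Br → 0 + 1 + 1 = +2
Difference: +1 − (+2) = -1.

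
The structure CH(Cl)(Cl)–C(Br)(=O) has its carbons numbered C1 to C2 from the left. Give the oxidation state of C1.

+1

Each bond to a more electronegative atom (O, N, halogen) counts +1, each bond to a less electronegative atom (H, metal, B, Si) counts −1, and each C–C bond counts 0.
C1 has one bond to C (0), one bond to Cl (+1), one bond to H (-1), one bond to Cl (+1).
Oxidation state = 0 + 1 − 1 + 1 = +1.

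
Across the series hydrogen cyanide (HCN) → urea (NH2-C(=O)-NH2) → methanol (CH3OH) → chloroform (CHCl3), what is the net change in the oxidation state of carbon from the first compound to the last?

Carbon oxidation states along the series — hydrogen cyanide: +2, urea: +4, methanol: -2, chloroform: +2.
Net change = +2 − (+2) = 0.

0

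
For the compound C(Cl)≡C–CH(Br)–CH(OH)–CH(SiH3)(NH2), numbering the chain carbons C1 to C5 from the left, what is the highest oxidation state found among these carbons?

+1

Bonds to more-electronegative neighbours contribute +1 each, bonds to H or metals contribute −1 each, and C–C bonds contribute 0. Tallying each carbon:
C1: 3C, 1Cl → 0 + 1 = +1
C2: 4C → 0 = 0
C3: 2C, 1H, 1Br → 0 − 1 + 1 = 0
C4: 2C, 1H, 1O → 0 − 1 + 1 = 0
C5: 1C, 1H, 1N, 1Si → 0 − 1 + 1 − 1 = -1
The highest value is +1.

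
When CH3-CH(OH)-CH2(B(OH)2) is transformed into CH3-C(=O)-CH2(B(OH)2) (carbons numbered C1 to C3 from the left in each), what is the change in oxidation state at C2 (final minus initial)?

Before: C2 has 2 bonds to C, 1 bond to H, 1 bond to O → oxidation state 0.
After: C2 has 2 bonds to C, 2 bonds to O → oxidation state +2.
Δ = +2 − (0) = +2, so this is an oxidation at C2.

+2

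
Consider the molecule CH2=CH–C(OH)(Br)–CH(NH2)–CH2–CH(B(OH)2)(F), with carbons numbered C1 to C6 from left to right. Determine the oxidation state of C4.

0

C4 has one bond to C (0), one bond to C (0), one bond to H (-1), one bond to N (+1).
Oxidation state = 0 + 0 − 1 + 1 = 0.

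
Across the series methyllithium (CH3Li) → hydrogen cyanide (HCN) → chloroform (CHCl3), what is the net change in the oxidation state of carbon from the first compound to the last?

Carbon oxidation states along the series — methyllithium: -4, hydrogen cyanide: +2, chloroform: +2.
Net change = +2 − (-4) = +6.

+6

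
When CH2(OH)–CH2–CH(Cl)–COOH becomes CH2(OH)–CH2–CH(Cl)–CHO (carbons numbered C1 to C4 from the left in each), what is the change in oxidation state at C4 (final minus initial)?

-2

Before: C4 has 1 bond to C, 3 bonds to O → oxidation state +3.
After: C4 has 1 bond to C, 1 bond to H, 2 bonds to O → oxidation state +1.
Δ = +1 − (+3) = -2, so this is a reduction at C4.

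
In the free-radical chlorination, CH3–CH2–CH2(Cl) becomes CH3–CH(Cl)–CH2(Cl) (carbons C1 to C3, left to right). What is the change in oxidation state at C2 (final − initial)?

Before: C2 has 2 bonds to C, 2 bonds to H → oxidation state -2.
After: C2 has 2 bonds to C, 1 bond to H, 1 bond to Cl → oxidation state 0.
Δ = 0 − (-2) = +2, so this is an oxidation at C2.

+2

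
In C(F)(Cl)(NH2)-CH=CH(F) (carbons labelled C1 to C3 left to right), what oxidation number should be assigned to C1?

+3

C1 has one bond to C (0), one bond to F (+1), one bond to Cl (+1), one bond to N (+1).
Oxidation state = 0 + 1 + 1 + 1 = +3.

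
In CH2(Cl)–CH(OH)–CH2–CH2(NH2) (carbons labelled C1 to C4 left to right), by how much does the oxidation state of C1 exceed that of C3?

C1: 1C, 2H, 1Cl → 0 − 2 + 1 = -1
C3: 2C, 2H → 0 − 2 = -2
Difference: -1 − (-2) = +1.

+1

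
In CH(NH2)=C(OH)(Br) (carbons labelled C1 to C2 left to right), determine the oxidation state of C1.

C1 has a double bond to C (2×0 = 0), one bond to H (-1), one bond to N (+1).
Oxidation state = 0 − 1 + 1 = 0.

0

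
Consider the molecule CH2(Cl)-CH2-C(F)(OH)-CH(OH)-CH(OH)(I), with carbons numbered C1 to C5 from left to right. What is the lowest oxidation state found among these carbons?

-2

Tallying each carbon's bonds:
C1: 1C, 2H, 1Cl → 0 − 2 + 1 = -1
C2: 2C, 2H → 0 − 2 = -2
C3: 2C, 1O, 1F → 0 + 1 + 1 = +2
C4: 2C, 1H, 1O → 0 − 1 + 1 = 0
C5: 1C, 1H, 1O, 1I → 0 − 1 + 1 + 1 = +1
The lowest value is -2.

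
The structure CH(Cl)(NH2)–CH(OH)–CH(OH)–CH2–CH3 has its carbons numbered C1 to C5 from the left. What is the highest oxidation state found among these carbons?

Each bond to a more electronegative atom (O, N, halogen) counts +1, each bond to a less electronegative atom (H, metal, B, Si) counts −1, and each C–C bond counts 0. Tallying each carbon:
C1: 1C, 1H, 1N, 1Cl → 0 − 1 + 1 + 1 = +1
C2: 2C, 1H, 1O → 0 − 1 + 1 = 0
C3: 2C, 1H, 1O → 0 − 1 + 1 = 0
C4: 2C, 2H → 0 − 2 = -2
C5: 1C, 3H → 0 − 3 = -3
The highest value is +1.

+1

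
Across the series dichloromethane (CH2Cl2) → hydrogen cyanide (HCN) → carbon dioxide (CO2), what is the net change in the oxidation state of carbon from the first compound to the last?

Carbon oxidation states along the series — dichloromethane: 0, hydrogen cyanide: +2, carbon dioxide: +4.
Net change = +4 − (0) = +4.

+4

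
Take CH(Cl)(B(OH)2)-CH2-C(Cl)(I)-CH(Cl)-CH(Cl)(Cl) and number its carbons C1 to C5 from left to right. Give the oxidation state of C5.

Each bond to a more electronegative atom (O, N, halogen) counts +1, each bond to a less electronegative atom (H, metal, B, Si) counts −1, and each C–C bond counts 0.
C5 has one bond to C (0), one bond to Cl (+1), one bond to H (-1), one bond to Cl (+1).
Oxidation state = 0 + 1 − 1 + 1 = +1.

+1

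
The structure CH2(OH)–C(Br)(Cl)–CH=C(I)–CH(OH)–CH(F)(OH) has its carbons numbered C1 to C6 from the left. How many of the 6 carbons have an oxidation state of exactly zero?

Bonds to more-electronegative neighbours contribute +1 each, bonds to H or metals contribute −1 each, and C–C bonds contribute 0. Tallying each carbon:
C1: 1C, 2H, 1O → 0 − 2 + 1 = -1
C2: 2C, 1Cl, 1Br → 0 + 1 + 1 = +2
C3: 3C, 1H → 0 − 1 = -1
C4: 3C, 1I → 0 + 1 = +1
C5: 2C, 1H, 1O → 0 − 1 + 1 = 0
C6: 1C, 1H, 1O, 1F → 0 − 1 + 1 + 1 = +1
1 carbon (C5) meets the condition.

1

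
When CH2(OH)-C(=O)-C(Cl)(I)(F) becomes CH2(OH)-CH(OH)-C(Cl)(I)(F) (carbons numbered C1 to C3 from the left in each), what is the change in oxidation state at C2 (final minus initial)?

Before: C2 has 2 bonds to C, 2 bonds to O → oxidation state +2.
After: C2 has 2 bonds to C, 1 bond to H, 1 bond to O → oxidation state 0.
Δ = 0 − (+2) = -2, so this is a reduction at C2.

-2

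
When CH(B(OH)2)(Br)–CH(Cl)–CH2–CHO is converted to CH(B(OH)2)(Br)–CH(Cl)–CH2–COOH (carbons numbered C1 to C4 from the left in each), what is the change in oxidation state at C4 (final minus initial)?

Before: C4 has 1 bond to C, 1 bond to H, 2 bonds to O → oxidation state +1.
After: C4 has 1 bond to C, 3 bonds to O → oxidation state +3.
Δ = +3 − (+1) = +2, so this is an oxidation at C4.

+2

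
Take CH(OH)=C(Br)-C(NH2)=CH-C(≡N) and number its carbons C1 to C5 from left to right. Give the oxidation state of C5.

+3

Bonds to more-electronegative neighbours contribute +1 each, bonds to H or metals contribute −1 each, and C–C bonds contribute 0.
C5 has one bond to C (0), a triple bond to N (3×+1 = +3).
Oxidation state = 0 + 3 = +3.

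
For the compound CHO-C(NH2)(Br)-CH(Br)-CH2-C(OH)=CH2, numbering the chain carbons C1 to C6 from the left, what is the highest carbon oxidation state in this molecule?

+2

Tallying each carbon's bonds:
C1: 1C, 1H, 2O → 0 − 1 + 2 = +1
C2: 2C, 1N, 1Br → 0 + 1 + 1 = +2
C3: 2C, 1H, 1Br → 0 − 1 + 1 = 0
C4: 2C, 2H → 0 − 2 = -2
C5: 3C, 1O → 0 + 1 = +1
C6: 2C, 2H → 0 − 2 = -2
The highest value is +2.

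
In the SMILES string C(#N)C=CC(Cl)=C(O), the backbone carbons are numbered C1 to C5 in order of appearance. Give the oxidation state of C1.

+3

Assign +1 per bond to O/N/halogen, −1 per bond to H or an electropositive element, and 0 per bond to carbon.
C1 has one bond to C (0), a triple bond to N (3×+1 = +3).
Oxidation state = 0 + 3 = +3.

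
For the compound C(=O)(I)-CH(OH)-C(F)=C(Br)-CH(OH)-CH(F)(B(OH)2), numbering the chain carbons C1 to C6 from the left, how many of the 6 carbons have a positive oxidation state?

3

Assign +1 per bond to O/N/halogen, −1 per bond to H or an electropositive element, and 0 per bond to carbon. Tallying each carbon:
C1: 1C, 2O, 1I → 0 + 2 + 1 = +3
C2: 2C, 1H, 1O → 0 − 1 + 1 = 0
C3: 3C, 1F → 0 + 1 = +1
C4: 3C, 1Br → 0 + 1 = +1
C5: 2C, 1H, 1O → 0 − 1 + 1 = 0
C6: 1C, 1H, 1F, 1B → 0 − 1 + 1 − 1 = -1
3 carbons (C1, C3, C4) meet the condition.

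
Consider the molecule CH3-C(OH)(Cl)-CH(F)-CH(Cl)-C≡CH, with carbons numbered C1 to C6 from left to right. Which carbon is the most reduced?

C1

Tallying each carbon's bonds:
C1: 1C, 3H → 0 − 3 = -3
C2: 2C, 1O, 1Cl → 0 + 1 + 1 = +2
C3: 2C, 1H, 1F → 0 − 1 + 1 = 0
C4: 2C, 1H, 1Cl → 0 − 1 + 1 = 0
C5: 4C → 0 = 0
C6: 3C, 1H → 0 − 1 = -1
The most reduced carbon is C1 at -3.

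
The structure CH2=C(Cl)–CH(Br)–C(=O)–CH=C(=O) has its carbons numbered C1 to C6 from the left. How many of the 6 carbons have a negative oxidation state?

2

Assign +1 per bond to O/N/halogen, −1 per bond to H or an electropositive element, and 0 per bond to carbon. Tallying each carbon:
C1: 2C, 2H → 0 − 2 = -2
C2: 3C, 1Cl → 0 + 1 = +1
C3: 2C, 1H, 1Br → 0 − 1 + 1 = 0
C4: 2C, 2O → 0 + 2 = +2
C5: 3C, 1H → 0 − 1 = -1
C6: 2C, 2O → 0 + 2 = +2
2 carbons (C1, C5) meet the condition.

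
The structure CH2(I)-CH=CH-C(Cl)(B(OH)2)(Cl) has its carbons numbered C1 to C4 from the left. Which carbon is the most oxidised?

C4

Tallying each carbon's bonds:
C1: 1C, 2H, 1I → 0 − 2 + 1 = -1
C2: 3C, 1H → 0 − 1 = -1
C3: 3C, 1H → 0 − 1 = -1
C4: 1C, 2Cl, 1B → 0 + 2 − 1 = +1
The most oxidised carbon is C4 at +1.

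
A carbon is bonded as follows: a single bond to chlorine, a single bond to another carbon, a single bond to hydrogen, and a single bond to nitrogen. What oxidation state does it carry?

Each bond to a more electronegative atom (O, N, halogen) counts +1, each bond to a less electronegative atom (H, metal, B, Si) counts −1, and each C–C bond counts 0.
The carbon has one bond to C (0), one bond to Cl (+1), one bond to H (-1), one bond to N (+1).
Oxidation state = 0 + 1 − 1 + 1 = +1.

+1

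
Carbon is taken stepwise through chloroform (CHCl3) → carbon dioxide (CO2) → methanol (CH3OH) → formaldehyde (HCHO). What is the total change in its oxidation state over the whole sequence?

Carbon oxidation states along the series — chloroform: +2, carbon dioxide: +4, methanol: -2, formaldehyde: 0.
Net change = 0 − (+2) = -2.

-2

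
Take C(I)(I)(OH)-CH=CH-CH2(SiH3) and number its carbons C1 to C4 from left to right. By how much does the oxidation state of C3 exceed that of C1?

C3: 3C, 1H → 0 − 1 = -1
C1: 1C, 1O, 2I → 0 + 1 + 2 = +3
Difference: -1 − (+3) = -4.

-4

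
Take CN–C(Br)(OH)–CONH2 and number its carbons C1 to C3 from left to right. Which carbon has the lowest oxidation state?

C2

Bonds to more-electronegative neighbours contribute +1 each, bonds to H or metals contribute −1 each, and C–C bonds contribute 0. Tallying each carbon:
C1: 1C, 3N → 0 + 3 = +3
C2: 2C, 1O, 1Br → 0 + 1 + 1 = +2
C3: 1C, 2O, 1N → 0 + 2 + 1 = +3
The most reduced carbon is C2 at +2.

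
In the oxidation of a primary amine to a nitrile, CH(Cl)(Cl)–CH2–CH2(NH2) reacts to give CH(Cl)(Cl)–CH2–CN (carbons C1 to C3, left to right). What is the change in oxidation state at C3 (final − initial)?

+4

Before: C3 has 1 bond to C, 2 bonds to H, 1 bond to N → oxidation state -1.
After: C3 has 1 bond to C, 3 bonds to N → oxidation state +3.
Δ = +3 − (-1) = +4, so this is an oxidation at C3.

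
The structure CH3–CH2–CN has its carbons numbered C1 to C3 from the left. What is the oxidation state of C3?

C3 has one bond to C (0), a triple bond to N (3×+1 = +3).
Oxidation state = 0 + 3 = +3.

+3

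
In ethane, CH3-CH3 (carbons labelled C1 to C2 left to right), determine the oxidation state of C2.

-3

Count +1 for every bond to an atom more electronegative than carbon and −1 for every bond to one less electronegative; C–C bonds are 0.
C2 has one bond to H (-1), one bond to H (-1), one bond to H (-1), one bond to C (0).
Oxidation state = -1 − 1 − 1 + 0 = -3.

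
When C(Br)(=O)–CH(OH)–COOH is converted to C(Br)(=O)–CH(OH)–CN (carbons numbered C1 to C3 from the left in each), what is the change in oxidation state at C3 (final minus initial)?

0

Before: C3 has 1 bond to C, 3 bonds to O → oxidation state +3.
After: C3 has 1 bond to C, 3 bonds to N → oxidation state +3.
Δ = +3 − (+3) = 0, so no net redox change at C3.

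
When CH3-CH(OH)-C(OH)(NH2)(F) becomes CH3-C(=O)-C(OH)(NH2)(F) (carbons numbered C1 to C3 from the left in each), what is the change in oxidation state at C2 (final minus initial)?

+2

Before: C2 has 2 bonds to C, 1 bond to H, 1 bond to O → oxidation state 0.
After: C2 has 2 bonds to C, 2 bonds to O → oxidation state +2.
Δ = +2 − (0) = +2, so this is an oxidation at C2.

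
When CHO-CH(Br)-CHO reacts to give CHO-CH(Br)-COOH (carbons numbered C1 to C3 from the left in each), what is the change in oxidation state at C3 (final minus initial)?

Before: C3 has 1 bond to C, 1 bond to H, 2 bonds to O → oxidation state +1.
After: C3 has 1 bond to C, 3 bonds to O → oxidation state +3.
Δ = +3 − (+1) = +2, so this is an oxidation at C3.

+2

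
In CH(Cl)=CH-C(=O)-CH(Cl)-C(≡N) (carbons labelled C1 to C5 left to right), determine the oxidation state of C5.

+3

C5 has one bond to C (0), a triple bond to N (3×+1 = +3).
Oxidation state = 0 + 3 = +3.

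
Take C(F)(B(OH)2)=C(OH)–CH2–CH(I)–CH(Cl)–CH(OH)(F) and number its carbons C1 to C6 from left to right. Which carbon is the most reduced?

Tallying each carbon's bonds:
C1: 2C, 1F, 1B → 0 + 1 − 1 = 0
C2: 3C, 1O → 0 + 1 = +1
C3: 2C, 2H → 0 − 2 = -2
C4: 2C, 1H, 1I → 0 − 1 + 1 = 0
C5: 2C, 1H, 1Cl → 0 − 1 + 1 = 0
C6: 1C, 1H, 1O, 1F → 0 − 1 + 1 + 1 = +1
The most reduced carbon is C3 at -2.

C3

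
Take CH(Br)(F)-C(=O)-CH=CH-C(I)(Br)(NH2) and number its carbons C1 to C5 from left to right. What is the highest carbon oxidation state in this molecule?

+3

Tallying each carbon's bonds:
C1: 1C, 1H, 1F, 1Br → 0 − 1 + 1 + 1 = +1
C2: 2C, 2O → 0 + 2 = +2
C3: 3C, 1H → 0 − 1 = -1
C4: 3C, 1H → 0 − 1 = -1
C5: 1C, 1N, 1Br, 1I → 0 + 1 + 1 + 1 = +3
The highest value is +3.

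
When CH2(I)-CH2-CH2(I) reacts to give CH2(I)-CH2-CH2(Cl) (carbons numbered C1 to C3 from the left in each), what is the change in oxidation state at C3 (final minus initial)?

Before: C3 has 1 bond to C, 2 bonds to H, 1 bond to I → oxidation state -1.
After: C3 has 1 bond to C, 2 bonds to H, 1 bond to Cl → oxidation state -1.
Δ = -1 − (-1) = 0, so no net redox change at C3.

0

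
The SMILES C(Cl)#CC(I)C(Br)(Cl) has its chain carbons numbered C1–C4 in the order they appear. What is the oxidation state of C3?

Assign +1 per bond to O/N/halogen, −1 per bond to H or an electropositive element, and 0 per bond to carbon.
C3 has one bond to C (0), one bond to C (0), one bond to H (-1), one bond to I (+1).
Oxidation state = 0 + 0 − 1 + 1 = 0.

0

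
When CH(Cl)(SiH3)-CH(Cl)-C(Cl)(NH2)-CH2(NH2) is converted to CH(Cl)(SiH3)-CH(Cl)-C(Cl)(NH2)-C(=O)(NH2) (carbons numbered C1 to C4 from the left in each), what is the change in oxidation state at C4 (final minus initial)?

Before: C4 has 1 bond to C, 2 bonds to H, 1 bond to N → oxidation state -1.
After: C4 has 1 bond to C, 2 bonds to O, 1 bond to N → oxidation state +3.
Δ = +3 − (-1) = +4, so this is an oxidation at C4.

+4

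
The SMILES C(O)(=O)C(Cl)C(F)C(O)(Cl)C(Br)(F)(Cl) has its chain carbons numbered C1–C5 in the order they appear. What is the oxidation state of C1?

Assign +1 per bond to O/N/halogen, −1 per bond to H or an electropositive element, and 0 per bond to carbon.
C1 has one bond to C (0), one bond to O (+1), a double bond to O (2×+1 = +2).
Oxidation state = 0 + 1 + 2 = +3.

+3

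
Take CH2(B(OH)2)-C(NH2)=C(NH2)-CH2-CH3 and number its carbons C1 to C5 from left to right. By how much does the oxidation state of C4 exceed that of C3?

C4: 2C, 2H → 0 − 2 = -2
C3: 3C, 1N → 0 + 1 = +1
Difference: -2 − (+1) = -3.

-3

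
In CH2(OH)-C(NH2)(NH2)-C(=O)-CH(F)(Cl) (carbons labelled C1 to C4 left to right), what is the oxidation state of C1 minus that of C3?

-3

C1: 1C, 2H, 1O → 0 − 2 + 1 = -1
C3: 2C, 2O → 0 + 2 = +2
Difference: -1 − (+2) = -3.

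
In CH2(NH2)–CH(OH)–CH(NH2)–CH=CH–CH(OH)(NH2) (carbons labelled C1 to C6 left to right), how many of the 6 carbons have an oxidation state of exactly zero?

Tallying each carbon's bonds:
C1: 1C, 2H, 1N → 0 − 2 + 1 = -1
C2: 2C, 1H, 1O → 0 − 1 + 1 = 0
C3: 2C, 1H, 1N → 0 − 1 + 1 = 0
C4: 3C, 1H → 0 − 1 = -1
C5: 3C, 1H → 0 − 1 = -1
C6: 1C, 1H, 1O, 1N → 0 − 1 + 1 + 1 = +1
2 carbons (C2, C3) meet the condition.

2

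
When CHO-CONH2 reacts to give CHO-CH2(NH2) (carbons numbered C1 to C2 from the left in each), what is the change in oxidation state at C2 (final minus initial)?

Before: C2 has 1 bond to C, 2 bonds to O, 1 bond to N → oxidation state +3.
After: C2 has 1 bond to C, 2 bonds to H, 1 bond to N → oxidation state -1.
Δ = -1 − (+3) = -4, so this is a reduction at C2.

-4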